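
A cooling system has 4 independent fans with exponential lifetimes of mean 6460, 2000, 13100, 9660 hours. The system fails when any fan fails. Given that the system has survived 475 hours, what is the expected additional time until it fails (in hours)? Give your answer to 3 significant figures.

1200

First-failure rate Σλ = 1/6460 + 1/2000 + 1/13100 + 1/9660 = 0.000834654.
By memorylessness the expected residual is 1/Σλ = 1198.1 hours, regardless of the 475 already elapsed.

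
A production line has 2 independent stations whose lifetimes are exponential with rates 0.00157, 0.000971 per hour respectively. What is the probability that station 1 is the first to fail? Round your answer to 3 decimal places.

0.618

The time to first failure is exponential with rate Σλ = 0.00157 + 0.000971 = 0.002541.
P(station 1 first) = λ_1/Σλ = 0.00157/0.002541 ≈ 0.618.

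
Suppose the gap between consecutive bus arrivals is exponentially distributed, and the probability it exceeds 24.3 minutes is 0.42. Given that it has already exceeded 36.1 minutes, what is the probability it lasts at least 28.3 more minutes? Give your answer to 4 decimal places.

From e^(−λ·24.3) = 0.42, λ = −ln(0.42)/24.3 = 0.0356996.
Memoryless: P(X > 36.1+28.3 | X > 36.1) = P(X > 28.3) = e^(−0.0356996·28.3) ≈ 0.3641.

0.3641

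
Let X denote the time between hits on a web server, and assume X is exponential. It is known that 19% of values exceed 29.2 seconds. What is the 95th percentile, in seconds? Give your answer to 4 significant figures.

52.67

e^(−λ·29.2) = 0.19 ⇒ λ = −ln(0.19)/29.2 = 0.0568744.
95th percentile: 1 − e^(−λt) = 0.95, t = −ln(0.05)/λ = 52.6728 seconds.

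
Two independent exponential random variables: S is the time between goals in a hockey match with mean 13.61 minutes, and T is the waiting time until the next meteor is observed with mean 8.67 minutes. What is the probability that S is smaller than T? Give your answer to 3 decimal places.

0.389

λ_1 = 1/13.61 = 0.0734754, λ_2 = 1/8.67 = 0.11534.
For independent exponentials, P(S < T) = λ_1/(λ_1+λ_2) = 0.0734754/0.188816 ≈ 0.389.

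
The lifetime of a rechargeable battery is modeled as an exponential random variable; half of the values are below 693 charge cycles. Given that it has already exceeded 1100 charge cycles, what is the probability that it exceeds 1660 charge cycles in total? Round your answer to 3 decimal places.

0.571

For an exponential, median = ln(2)/λ, so λ = ln 2 / 693 = 0.00100021 per charge cycle.
By the memoryless property, P(X > 1100+560 | X > 1100) = P(X > 560).
P(X > 560) = e^(−0.56012) ≈ 0.571.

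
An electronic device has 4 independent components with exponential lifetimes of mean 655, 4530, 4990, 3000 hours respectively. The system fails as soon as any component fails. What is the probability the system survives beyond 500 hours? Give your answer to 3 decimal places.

The first failure time is exponential with rate Σλ_i = 1/655 + 1/4530 + 1/4990 + 1/3000 = 0.0022812 per hour.
P(min > 500) = e^(−0.0022812·500) = e^(−1.1406) ≈ 0.320.

0.320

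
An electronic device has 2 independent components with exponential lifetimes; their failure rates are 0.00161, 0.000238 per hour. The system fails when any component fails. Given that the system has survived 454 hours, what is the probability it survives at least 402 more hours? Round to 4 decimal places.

0.4757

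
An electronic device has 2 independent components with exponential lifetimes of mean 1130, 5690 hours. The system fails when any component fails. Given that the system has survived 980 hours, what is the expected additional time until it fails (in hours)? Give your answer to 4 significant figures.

942.8

First-failure rate Σλ = 1/1130 + 1/5690 = 0.0010607.
By memorylessness the expected residual is 1/Σλ = 942.771 hours, regardless of the 980 already elapsed.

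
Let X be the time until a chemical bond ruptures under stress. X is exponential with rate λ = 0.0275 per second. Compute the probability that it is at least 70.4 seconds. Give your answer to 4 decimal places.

P(X > 70.4) = e^(−λ·70.4) = e^(−1.936) ≈ 0.1443.

0.1443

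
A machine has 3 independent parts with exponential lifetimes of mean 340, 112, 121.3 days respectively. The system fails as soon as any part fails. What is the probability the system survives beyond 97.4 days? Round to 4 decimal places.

The first failure time is exponential with rate Σλ_i = 1/340 + 1/112 + 1/121.3 = 0.0201138 per day.
P(min > 97.4) = e^(−0.0201138·97.4) = e^(−1.9591) ≈ 0.1410.

0.1410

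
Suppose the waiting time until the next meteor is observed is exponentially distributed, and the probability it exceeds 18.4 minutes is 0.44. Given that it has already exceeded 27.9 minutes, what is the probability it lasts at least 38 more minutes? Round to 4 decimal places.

0.1835

From e^(−λ·18.4) = 0.44, λ = −ln(0.44)/18.4 = 0.0446185.
Memoryless: P(X > 27.9+38 | X > 27.9) = P(X > 38) = e^(−0.0446185·38) ≈ 0.1835.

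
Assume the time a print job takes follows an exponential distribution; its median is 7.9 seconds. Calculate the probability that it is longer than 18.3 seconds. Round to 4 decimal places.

0.2008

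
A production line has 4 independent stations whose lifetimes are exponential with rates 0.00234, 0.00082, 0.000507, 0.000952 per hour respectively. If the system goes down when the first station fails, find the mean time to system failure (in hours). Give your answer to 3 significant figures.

The time to first failure is exponential with rate Σλ = 0.00234 + 0.00082 + 0.000507 + 0.000952 = 0.004619.
E[min] = 1/Σλ = 1/0.004619 = 216.497 hours.

216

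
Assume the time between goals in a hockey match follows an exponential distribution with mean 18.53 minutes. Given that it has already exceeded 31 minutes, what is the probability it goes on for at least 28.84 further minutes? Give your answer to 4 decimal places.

The rate is λ = 1/18.53 = 0.0539665 per minute.
By the memoryless property, P(X > 31+28.84 | X > 31) = P(X > 28.84).
P(X > 28.84) = e^(−1.5564) ≈ 0.2109.

0.2109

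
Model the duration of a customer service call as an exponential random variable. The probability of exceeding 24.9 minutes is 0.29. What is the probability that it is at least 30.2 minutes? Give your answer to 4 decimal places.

0.2228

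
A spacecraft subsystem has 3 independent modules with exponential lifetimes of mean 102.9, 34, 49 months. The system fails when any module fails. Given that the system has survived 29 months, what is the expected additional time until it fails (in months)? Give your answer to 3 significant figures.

First-failure rate Σλ = 1/102.9 + 1/34 + 1/49 = 0.0595381.
By memorylessness the expected residual is 1/Σλ = 16.796 months, regardless of the 29 already elapsed.

16.8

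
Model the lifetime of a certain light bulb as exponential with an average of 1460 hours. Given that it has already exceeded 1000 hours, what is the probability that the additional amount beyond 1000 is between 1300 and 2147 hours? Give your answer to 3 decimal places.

0.181

The rate is λ = 1/1460 = 0.000684932 per hour.
Memoryless: the residual past 1000 is again Exp(λ).
P(1300 < residual < 2147) = e^(−λ·1300) − e^(−λ·2147) = 0.41049 − 0.22980 ≈ 0.181.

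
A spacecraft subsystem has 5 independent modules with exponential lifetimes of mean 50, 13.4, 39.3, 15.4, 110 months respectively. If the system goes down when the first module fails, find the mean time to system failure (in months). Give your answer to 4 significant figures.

5.152

The first failure time is exponential with rate Σλ_i = 1/50 + 1/13.4 + 1/39.3 + 1/15.4 + 1/110 = 0.194098 per month.
E[min] = 1/Σλ = 1/0.194098 = 5.15203 months.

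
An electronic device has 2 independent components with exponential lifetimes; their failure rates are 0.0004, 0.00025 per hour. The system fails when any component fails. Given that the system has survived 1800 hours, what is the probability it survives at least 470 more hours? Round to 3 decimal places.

0.737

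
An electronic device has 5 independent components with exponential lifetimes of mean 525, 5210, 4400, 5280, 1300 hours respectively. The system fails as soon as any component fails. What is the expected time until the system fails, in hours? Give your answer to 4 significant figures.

The first failure time is exponential with rate Σλ_i = 1/525 + 1/5210 + 1/4400 + 1/5280 + 1/1300 = 0.0032826 per hour.
E[min] = 1/Σλ = 1/0.0032826 = 304.637 hours.

304.6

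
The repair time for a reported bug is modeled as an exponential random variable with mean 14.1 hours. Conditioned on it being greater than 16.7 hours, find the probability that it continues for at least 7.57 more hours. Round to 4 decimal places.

The rate is λ = 1/14.1 = 0.070922 per hour.
P(X > s+t | X > s) = e^(−λ(s+t))/e^(−λs) = e^(−λt), independent of s = 16.7.
P(X > 7.57) = e^(−0.53688) ≈ 0.5846.

0.5846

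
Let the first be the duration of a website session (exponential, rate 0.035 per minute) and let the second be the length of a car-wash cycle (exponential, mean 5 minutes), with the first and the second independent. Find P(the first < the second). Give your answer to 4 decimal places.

0.1489

λ_1 = 0.035, λ_2 = 1/5 = 0.2.
For independent exponentials, P(the first < the second) = λ_1/(λ_1+λ_2) = 0.035/0.235 ≈ 0.1489.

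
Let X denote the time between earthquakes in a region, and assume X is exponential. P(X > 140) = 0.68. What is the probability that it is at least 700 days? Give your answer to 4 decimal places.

0.1454

e^(−λ·140) = 0.68 ⇒ λ = −ln(0.68)/140 = 0.00275473.
P(X > 700) = e^(−0.00275473·700) = e^(−1.9283) ≈ 0.1454.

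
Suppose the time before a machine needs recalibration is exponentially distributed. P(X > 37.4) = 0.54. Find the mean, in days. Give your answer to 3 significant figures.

60.7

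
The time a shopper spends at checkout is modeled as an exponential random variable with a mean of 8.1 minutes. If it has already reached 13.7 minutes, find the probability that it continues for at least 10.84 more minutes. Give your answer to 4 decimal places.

0.2623

The rate is λ = 1/8.1 = 0.123457 per minute.
P(X > s+t | X > s) = e^(−λ(s+t))/e^(−λs) = e^(−λt), independent of s = 13.7.
P(X > 10.84) = e^(−1.3383) ≈ 0.2623.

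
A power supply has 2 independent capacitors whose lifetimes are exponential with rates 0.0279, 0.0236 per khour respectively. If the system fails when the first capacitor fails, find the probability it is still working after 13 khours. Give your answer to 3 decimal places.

0.512

The time to first failure is exponential with rate Σλ = 0.0279 + 0.0236 = 0.0515.
P(min > 13) = e^(−0.0515·13) = e^(−0.6695) ≈ 0.512.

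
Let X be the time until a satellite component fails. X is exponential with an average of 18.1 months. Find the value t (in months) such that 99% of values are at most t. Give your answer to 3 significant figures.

The rate is λ = 1/18.1 = 0.0552486 per month.
Set 1 − e^(−λt) = 0.99, so t = −ln(0.01)/λ = 4.6052/0.0552486 ≈ 83.3536 months.

83.4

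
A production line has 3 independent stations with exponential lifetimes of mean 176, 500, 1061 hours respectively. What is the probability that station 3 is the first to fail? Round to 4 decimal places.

Rates: λ_i = 1/mean_i → 0.00568182, 0.002, 0.000942507; Σλ = 0.00862433.
P(station 3 first) = λ_3/Σλ = 0.000942507/0.00862433 ≈ 0.1093.

0.1093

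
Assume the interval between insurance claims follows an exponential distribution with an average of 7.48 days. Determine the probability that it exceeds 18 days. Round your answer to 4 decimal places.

0.0901

The rate is λ = 1/7.48 = 0.13369 per day.
P(X > 18) = e^(−λ·18) = e^(−2.4064) ≈ 0.0901.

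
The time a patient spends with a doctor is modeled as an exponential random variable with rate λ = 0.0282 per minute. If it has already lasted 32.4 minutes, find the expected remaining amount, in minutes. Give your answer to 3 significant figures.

35.5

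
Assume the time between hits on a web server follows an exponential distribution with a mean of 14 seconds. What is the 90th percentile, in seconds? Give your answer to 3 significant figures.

The rate is λ = 1/14 = 0.0714286 per second.
Set 1 − e^(−λt) = 0.9, so t = −ln(0.1)/λ = 2.3026/0.0714286 ≈ 32.2362 seconds.

32.2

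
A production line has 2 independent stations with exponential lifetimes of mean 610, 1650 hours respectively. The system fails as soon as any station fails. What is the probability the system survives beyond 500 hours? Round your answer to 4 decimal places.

0.3254

The first failure time is exponential with rate Σλ_i = 1/610 + 1/1650 = 0.0022454 per hour.
P(min > 500) = e^(−0.0022454·500) = e^(−1.1227) ≈ 0.3254.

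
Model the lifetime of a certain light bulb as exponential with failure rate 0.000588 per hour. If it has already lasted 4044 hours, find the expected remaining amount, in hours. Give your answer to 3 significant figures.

1700

By memorylessness, the remaining amount past any threshold is again Exp(λ) with mean 1/λ = 1700.68 hours.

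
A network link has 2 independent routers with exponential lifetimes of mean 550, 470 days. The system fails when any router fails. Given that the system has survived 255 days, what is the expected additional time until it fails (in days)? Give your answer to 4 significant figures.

253.4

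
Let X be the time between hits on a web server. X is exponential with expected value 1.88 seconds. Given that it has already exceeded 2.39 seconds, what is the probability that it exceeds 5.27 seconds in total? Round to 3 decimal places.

The rate is λ = 1/1.88 = 0.531915 per second.
By the memoryless property, P(X > 2.39+2.88 | X > 2.39) = P(X > 2.88).
P(X > 2.88) = e^(−1.5319) ≈ 0.216.

0.216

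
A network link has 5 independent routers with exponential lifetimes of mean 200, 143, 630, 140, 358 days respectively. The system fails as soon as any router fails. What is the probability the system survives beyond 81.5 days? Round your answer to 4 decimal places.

0.1471

The first failure time is exponential with rate Σλ_i = 1/200 + 1/143 + 1/630 + 1/140 + 1/358 = 0.0235165 per day.
P(min > 81.5) = e^(−0.0235165·81.5) = e^(−1.9166) ≈ 0.1471.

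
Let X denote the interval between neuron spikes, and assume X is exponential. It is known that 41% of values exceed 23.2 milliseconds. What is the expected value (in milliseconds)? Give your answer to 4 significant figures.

26.02

e^(−λ·23.2) = 0.41 ⇒ λ = −ln(0.41)/23.2 = 0.038431.
Mean = 1/λ = 26.0207 milliseconds.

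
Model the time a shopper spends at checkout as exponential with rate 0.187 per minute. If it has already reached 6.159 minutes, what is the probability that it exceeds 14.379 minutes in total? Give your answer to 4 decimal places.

0.2150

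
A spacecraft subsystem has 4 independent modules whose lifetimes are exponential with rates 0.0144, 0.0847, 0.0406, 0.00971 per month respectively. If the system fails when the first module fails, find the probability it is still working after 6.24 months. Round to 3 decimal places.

The time to first failure is exponential with rate Σλ = 0.0144 + 0.0847 + 0.0406 + 0.00971 = 0.14941.
P(min > 6.24) = e^(−0.14941·6.24) = e^(−0.93232) ≈ 0.394.

0.394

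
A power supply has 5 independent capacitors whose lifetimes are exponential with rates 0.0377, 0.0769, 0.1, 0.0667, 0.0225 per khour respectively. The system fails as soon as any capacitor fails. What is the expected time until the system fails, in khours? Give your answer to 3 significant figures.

3.29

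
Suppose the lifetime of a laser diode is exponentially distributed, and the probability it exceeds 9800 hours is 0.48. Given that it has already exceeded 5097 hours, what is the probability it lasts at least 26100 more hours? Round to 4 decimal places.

0.1416

From e^(−λ·9800) = 0.48, λ = −ln(0.48)/9800 = 0.0000748948.
Memoryless: P(X > 5097+26100 | X > 5097) = P(X > 26100) = e^(−0.0000748948·26100) ≈ 0.1416.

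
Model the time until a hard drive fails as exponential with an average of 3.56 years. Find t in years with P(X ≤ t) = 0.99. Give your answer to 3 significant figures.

The rate is λ = 1/3.56 = 0.280899 per year.
Set 1 − e^(−λt) = 0.99, so t = −ln(0.01)/λ = 4.6052/0.280899 ≈ 16.3944 years.

16.4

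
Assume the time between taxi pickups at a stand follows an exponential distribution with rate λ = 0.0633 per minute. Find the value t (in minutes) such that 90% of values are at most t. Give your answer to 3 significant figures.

36.4

Set 1 − e^(−λt) = 0.9, so t = −ln(0.1)/λ = 2.3026/0.0633 ≈ 36.3758 minutes.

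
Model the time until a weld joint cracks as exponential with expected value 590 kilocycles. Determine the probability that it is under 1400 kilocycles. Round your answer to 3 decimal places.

The rate is λ = 1/590 = 0.00169492 per kilocycle.
P(X ≤ 1400) = 1 − e^(−λ·1400) = 1 − e^(−2.3729) ≈ 0.907.

0.907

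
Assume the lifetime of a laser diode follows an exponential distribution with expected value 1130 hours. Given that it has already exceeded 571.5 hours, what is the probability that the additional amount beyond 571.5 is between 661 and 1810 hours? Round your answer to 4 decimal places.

0.3556

The rate is λ = 1/1130 = 0.000884956 per hour.
Memoryless: the residual past 571.5 is again Exp(λ).
P(661 < residual < 1810) = e^(−λ·661) − e^(−λ·1810) = 0.55713 − 0.20154 ≈ 0.3556.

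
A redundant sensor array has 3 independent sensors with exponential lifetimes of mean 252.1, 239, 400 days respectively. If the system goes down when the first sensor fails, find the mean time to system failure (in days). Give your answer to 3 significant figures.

93.9

The first failure time is exponential with rate Σλ_i = 1/252.1 + 1/239 + 1/400 = 0.0106508 per day.
E[min] = 1/Σλ = 1/0.0106508 = 93.8898 days.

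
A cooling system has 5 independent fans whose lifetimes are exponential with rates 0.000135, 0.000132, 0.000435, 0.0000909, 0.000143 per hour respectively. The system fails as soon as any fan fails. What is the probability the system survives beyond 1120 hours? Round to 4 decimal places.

0.3506

The time to first failure is exponential with rate Σλ = 0.000135 + 0.000132 + 0.000435 + 0.0000909 + 0.000143 = 0.0009359.
P(min > 1120) = e^(−0.0009359·1120) = e^(−1.0482) ≈ 0.3506.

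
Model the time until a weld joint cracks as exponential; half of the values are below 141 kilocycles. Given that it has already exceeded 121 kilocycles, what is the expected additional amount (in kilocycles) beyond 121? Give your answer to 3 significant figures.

203

For an exponential, median = ln(2)/λ, so λ = ln 2 / 141 = 0.00491594 per kilocycle.
By memorylessness, the remaining amount past any threshold is again Exp(λ) with mean 1/λ = 203.42 kilocycles.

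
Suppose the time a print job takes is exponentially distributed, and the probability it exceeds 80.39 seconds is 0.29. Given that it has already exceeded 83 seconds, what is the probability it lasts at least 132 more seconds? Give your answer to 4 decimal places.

From e^(−λ·80.39) = 0.29, λ = −ln(0.29)/80.39 = 0.0153984.
Memoryless: P(X > 83+132 | X > 83) = P(X > 132) = e^(−0.0153984·132) ≈ 0.1310.

0.1310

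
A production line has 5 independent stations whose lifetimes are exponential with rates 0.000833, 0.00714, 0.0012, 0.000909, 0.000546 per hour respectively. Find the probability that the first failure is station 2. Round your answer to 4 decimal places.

0.6718

The time to first failure is exponential with rate Σλ = 0.000833 + 0.00714 + 0.0012 + 0.000909 + 0.000546 = 0.010628.
P(station 2 first) = λ_2/Σλ = 0.00714/0.010628 ≈ 0.6718.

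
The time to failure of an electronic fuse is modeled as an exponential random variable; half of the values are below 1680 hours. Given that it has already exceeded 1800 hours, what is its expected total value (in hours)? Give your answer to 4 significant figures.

For an exponential, median = ln(2)/λ, so λ = ln 2 / 1680 = 0.000412588 per hour.
By memorylessness, E[X | X > 1800] = 1800 + 1/λ = 1800 + 2423.73 = 4223.73 hours.

4224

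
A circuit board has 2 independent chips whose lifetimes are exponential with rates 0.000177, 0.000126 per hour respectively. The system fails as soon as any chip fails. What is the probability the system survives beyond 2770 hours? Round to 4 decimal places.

0.4320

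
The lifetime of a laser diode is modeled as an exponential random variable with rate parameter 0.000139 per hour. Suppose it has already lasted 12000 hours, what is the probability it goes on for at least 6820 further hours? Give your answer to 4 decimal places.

0.3875

By the memoryless property, P(X > 12000+6820 | X > 12000) = P(X > 6820).
P(X > 6820) = e^(−0.94798) ≈ 0.3875.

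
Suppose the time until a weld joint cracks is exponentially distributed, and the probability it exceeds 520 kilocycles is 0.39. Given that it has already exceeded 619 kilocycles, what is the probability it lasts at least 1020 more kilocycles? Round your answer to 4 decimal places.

From e^(−λ·520) = 0.39, λ = −ln(0.39)/520 = 0.00181079.
Memoryless: P(X > 619+1020 | X > 619) = P(X > 1020) = e^(−0.00181079·1020) ≈ 0.1577.

0.1577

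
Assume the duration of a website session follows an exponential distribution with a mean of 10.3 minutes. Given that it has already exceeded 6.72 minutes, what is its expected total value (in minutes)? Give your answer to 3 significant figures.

The rate is λ = 1/10.3 = 0.0970874 per minute.
By memorylessness, E[X | X > 6.72] = 6.72 + 1/λ = 6.72 + 10.3 = 17.02 minutes.

17.0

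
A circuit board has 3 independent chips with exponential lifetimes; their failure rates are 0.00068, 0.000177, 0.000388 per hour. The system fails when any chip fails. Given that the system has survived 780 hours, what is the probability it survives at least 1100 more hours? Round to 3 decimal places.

0.254

Time to first failure ~ Exp(Σλ) with Σλ = 0.001245.
By memorylessness, P(T > 780+1100 | T > 780) = P(T > 1100) = e^(−0.001245·1100) ≈ 0.254.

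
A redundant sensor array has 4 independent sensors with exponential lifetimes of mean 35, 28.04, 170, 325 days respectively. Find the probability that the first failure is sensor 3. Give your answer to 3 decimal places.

Rates: λ_i = 1/mean_i → 0.0285714, 0.0356633, 0.00588235, 0.00307692; Σλ = 0.073194.
P(sensor 3 first) = λ_3/Σλ = 0.00588235/0.073194 ≈ 0.080.

0.080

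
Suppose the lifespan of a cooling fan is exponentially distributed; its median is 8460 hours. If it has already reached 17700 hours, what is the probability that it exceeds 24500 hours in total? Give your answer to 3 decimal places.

0.573

For an exponential, median = ln(2)/λ, so λ = ln 2 / 8460 = 0.0000819323 per hour.
P(X > s+t | X > s) = e^(−λ(s+t))/e^(−λs) = e^(−λt), independent of s = 17700.
P(X > 6800) = e^(−0.55714) ≈ 0.573.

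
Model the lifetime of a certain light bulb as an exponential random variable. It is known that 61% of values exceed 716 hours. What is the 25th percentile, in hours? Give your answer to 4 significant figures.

416.7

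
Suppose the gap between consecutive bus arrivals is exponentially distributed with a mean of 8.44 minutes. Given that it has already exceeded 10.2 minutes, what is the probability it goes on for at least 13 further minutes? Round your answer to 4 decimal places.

0.2143

The rate is λ = 1/8.44 = 0.118483 per minute.
By the memoryless property, P(X > 10.2+13 | X > 10.2) = P(X > 13).
P(X > 13) = e^(−1.5403) ≈ 0.2143.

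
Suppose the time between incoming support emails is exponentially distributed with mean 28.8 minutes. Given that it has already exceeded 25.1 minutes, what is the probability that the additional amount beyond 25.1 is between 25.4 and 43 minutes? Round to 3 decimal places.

0.189

The rate is λ = 1/28.8 = 0.0347222 per minute.
Memoryless: the residual past 25.1 is again Exp(λ).
P(25.4 < residual < 43) = e^(−λ·25.4) − e^(−λ·43) = 0.41398 − 0.22469 ≈ 0.189.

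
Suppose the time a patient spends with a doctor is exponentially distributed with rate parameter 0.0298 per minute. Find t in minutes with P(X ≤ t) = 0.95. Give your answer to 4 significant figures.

Set 1 − e^(−λt) = 0.95, so t = −ln(0.05)/λ = 2.9957/0.0298 ≈ 100.528 minutes.

100.5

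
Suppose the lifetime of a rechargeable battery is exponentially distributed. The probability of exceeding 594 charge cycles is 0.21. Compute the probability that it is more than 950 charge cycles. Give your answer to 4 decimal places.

0.0824

e^(−λ·594) = 0.21 ⇒ λ = −ln(0.21)/594 = 0.00262735.
P(X > 950) = e^(−0.00262735·950) = e^(−2.496) ≈ 0.0824.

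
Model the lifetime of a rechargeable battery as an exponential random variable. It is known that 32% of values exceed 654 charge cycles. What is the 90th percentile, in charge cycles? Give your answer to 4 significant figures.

1322

e^(−λ·654) = 0.32 ⇒ λ = −ln(0.32)/654 = 0.00174225.
90th percentile: 1 − e^(−λt) = 0.9, t = −ln(0.1)/λ = 1321.61 charge cycles.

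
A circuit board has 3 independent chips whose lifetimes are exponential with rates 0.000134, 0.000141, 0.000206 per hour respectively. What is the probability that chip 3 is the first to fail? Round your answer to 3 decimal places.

0.428

The time to first failure is exponential with rate Σλ = 0.000134 + 0.000141 + 0.000206 = 0.000481.
P(chip 3 first) = λ_3/Σλ = 0.000206/0.000481 ≈ 0.428.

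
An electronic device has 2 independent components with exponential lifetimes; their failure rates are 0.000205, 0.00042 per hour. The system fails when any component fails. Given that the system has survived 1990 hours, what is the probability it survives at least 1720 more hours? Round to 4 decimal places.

0.3413

Time to first failure ~ Exp(Σλ) with Σλ = 0.000625.
By memorylessness, P(T > 1990+1720 | T > 1990) = P(T > 1720) = e^(−0.000625·1720) ≈ 0.3413.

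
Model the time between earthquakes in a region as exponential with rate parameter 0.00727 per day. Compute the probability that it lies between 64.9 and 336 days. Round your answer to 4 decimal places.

0.5369

P(64.9 < X < 336) = e^(−λ·64.9) − e^(−λ·336) = 0.62386 − 0.08692 ≈ 0.5369.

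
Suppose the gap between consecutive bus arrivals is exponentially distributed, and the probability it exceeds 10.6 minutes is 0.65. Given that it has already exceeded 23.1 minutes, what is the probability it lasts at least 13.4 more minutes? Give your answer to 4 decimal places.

From e^(−λ·10.6) = 0.65, λ = −ln(0.65)/10.6 = 0.0406399.
Memoryless: P(X > 23.1+13.4 | X > 23.1) = P(X > 13.4) = e^(−0.0406399·13.4) ≈ 0.5801.

0.5801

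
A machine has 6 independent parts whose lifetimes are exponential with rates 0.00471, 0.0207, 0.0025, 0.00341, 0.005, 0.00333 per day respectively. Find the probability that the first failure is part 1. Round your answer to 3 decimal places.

0.119

The time to first failure is exponential with rate Σλ = 0.00471 + 0.0207 + 0.0025 + 0.00341 + 0.005 + 0.00333 = 0.03965.
P(part 1 first) = λ_1/Σλ = 0.00471/0.03965 ≈ 0.119.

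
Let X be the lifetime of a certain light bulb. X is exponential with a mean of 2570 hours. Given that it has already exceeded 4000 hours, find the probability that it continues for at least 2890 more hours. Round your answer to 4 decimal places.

The rate is λ = 1/2570 = 0.000389105 per hour.
The exponential is memoryless, so the remaining time is again Exp(λ): the condition X > 4000 is irrelevant.
P(X > 2890) = e^(−1.1245) ≈ 0.3248.

0.3248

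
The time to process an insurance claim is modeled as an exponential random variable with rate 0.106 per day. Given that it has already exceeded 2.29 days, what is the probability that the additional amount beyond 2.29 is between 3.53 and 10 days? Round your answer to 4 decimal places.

Memoryless: the residual past 2.29 is again Exp(λ).
P(3.53 < residual < 10) = e^(−λ·3.53) − e^(−λ·10) = 0.68785 − 0.34646 ≈ 0.3414.

0.3414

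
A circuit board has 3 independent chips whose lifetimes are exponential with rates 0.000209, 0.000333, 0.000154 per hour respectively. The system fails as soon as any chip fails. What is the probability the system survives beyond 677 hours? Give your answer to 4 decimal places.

0.6243

The time to first failure is exponential with rate Σλ = 0.000209 + 0.000333 + 0.000154 = 0.000696.
P(min > 677) = e^(−0.000696·677) = e^(−0.47119) ≈ 0.6243.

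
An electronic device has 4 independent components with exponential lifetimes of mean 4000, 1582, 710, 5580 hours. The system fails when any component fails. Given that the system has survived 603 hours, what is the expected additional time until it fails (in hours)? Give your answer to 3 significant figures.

405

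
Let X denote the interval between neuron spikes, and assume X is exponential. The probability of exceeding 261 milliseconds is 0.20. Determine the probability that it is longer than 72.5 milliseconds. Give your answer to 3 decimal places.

e^(−λ·261) = 0.20 ⇒ λ = −ln(0.20)/261 = 0.00616643.
P(X > 72.5) = e^(−0.00616643·72.5) = e^(−0.44707) ≈ 0.640.

0.640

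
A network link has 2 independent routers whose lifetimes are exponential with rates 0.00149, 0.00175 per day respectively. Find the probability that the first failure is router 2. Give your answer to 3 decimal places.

0.540

The time to first failure is exponential with rate Σλ = 0.00149 + 0.00175 = 0.00324.
P(router 2 first) = λ_2/Σλ = 0.00175/0.00324 ≈ 0.540.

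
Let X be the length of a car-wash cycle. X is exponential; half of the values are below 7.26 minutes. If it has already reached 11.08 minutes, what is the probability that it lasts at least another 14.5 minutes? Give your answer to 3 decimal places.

For an exponential, median = ln(2)/λ, so λ = ln 2 / 7.26 = 0.0954748 per minute.
By the memoryless property, P(X > 11.08+14.5 | X > 11.08) = P(X > 14.5).
P(X > 14.5) = e^(−1.3844) ≈ 0.250.

0.250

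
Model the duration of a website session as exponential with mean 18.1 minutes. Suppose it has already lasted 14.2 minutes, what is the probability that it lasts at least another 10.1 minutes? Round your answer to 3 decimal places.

0.572

The rate is λ = 1/18.1 = 0.0552486 per minute.
The exponential is memoryless, so the remaining time is again Exp(λ): the condition X > 14.2 is irrelevant.
P(X > 10.1) = e^(−0.55801) ≈ 0.572.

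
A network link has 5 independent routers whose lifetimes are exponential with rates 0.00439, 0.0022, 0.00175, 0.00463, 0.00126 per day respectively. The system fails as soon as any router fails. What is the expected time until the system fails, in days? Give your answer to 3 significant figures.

The time to first failure is exponential with rate Σλ = 0.00439 + 0.0022 + 0.00175 + 0.00463 + 0.00126 = 0.01423.
E[min] = 1/Σλ = 1/0.01423 = 70.2741 days.

70.3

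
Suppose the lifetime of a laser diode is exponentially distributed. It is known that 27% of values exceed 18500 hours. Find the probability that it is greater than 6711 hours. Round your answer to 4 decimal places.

e^(−λ·18500) = 0.27 ⇒ λ = −ln(0.27)/18500 = 0.0000707748.
P(X > 6711) = e^(−0.0000707748·6711) = e^(−0.47497) ≈ 0.6219.

0.6219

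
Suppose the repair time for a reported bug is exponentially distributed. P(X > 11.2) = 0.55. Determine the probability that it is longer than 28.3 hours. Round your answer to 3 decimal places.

0.221

e^(−λ·11.2) = 0.55 ⇒ λ = −ln(0.55)/11.2 = 0.0533783.
P(X > 28.3) = e^(−0.0533783·28.3) = e^(−1.5106) ≈ 0.221.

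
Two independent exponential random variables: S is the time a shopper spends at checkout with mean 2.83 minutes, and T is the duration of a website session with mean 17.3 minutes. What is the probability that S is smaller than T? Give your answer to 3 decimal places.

0.859

λ_1 = 1/2.83 = 0.353357, λ_2 = 1/17.3 = 0.0578035.
For independent exponentials, P(S < T) = λ_1/(λ_1+λ_2) = 0.353357/0.41116 ≈ 0.859.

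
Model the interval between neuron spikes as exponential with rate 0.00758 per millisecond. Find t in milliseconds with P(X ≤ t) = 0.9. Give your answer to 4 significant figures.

Set 1 − e^(−λt) = 0.9, so t = −ln(0.1)/λ = 2.3026/0.00758 ≈ 303.771 milliseconds.

303.8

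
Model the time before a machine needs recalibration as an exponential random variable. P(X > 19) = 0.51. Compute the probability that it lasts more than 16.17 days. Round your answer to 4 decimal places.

e^(−λ·19) = 0.51 ⇒ λ = −ln(0.51)/19 = 0.0354392.
P(X > 16.17) = e^(−0.0354392·16.17) = e^(−0.57305) ≈ 0.5638.

0.5638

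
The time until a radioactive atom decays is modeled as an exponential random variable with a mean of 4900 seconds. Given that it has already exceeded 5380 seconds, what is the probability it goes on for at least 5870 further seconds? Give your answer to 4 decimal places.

The rate is λ = 1/4900 = 0.000204082 per second.
P(X > s+t | X > s) = e^(−λ(s+t))/e^(−λs) = e^(−λt), independent of s = 5380.
P(X > 5870) = e^(−1.198) ≈ 0.3018.

0.3018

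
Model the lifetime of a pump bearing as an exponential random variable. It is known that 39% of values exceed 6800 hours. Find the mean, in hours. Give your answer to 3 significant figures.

7220

e^(−λ·6800) = 0.39 ⇒ λ = −ln(0.39)/6800 = 0.000138472.
Mean = 1/λ = 7221.68 hours.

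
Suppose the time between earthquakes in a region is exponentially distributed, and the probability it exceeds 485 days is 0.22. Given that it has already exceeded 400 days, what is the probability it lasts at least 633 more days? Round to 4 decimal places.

From e^(−λ·485) = 0.22, λ = −ln(0.22)/485 = 0.00312191.
Memoryless: P(X > 400+633 | X > 400) = P(X > 633) = e^(−0.00312191·633) ≈ 0.1386.

0.1386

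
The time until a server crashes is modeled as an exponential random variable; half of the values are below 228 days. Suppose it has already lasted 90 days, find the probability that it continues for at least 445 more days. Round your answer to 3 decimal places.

For an exponential, median = ln(2)/λ, so λ = ln 2 / 228 = 0.00304012 per day.
By the memoryless property, P(X > 90+445 | X > 90) = P(X > 445).
P(X > 445) = e^(−1.3529) ≈ 0.259.

0.259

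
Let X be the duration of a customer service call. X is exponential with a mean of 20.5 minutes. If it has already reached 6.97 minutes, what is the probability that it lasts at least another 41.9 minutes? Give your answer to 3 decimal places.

The rate is λ = 1/20.5 = 0.0487805 per minute.
By the memoryless property, P(X > 6.97+41.9 | X > 6.97) = P(X > 41.9).
P(X > 41.9) = e^(−2.0439) ≈ 0.130.

0.130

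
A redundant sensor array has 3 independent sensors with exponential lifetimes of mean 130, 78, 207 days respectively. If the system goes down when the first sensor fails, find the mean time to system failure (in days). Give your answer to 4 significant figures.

The first failure time is exponential with rate Σλ_i = 1/130 + 1/78 + 1/207 = 0.0253437 per day.
E[min] = 1/Σλ = 1/0.0253437 = 39.4575 days.

39.46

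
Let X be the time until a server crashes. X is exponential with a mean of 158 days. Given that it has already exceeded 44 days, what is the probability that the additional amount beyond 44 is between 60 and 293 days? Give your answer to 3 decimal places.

0.527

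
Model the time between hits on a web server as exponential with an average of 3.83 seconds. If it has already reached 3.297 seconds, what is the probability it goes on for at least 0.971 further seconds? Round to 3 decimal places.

The rate is λ = 1/3.83 = 0.261097 per second.
The exponential is memoryless, so the remaining time is again Exp(λ): the condition X > 3.297 is irrelevant.
P(X > 0.971) = e^(−0.25352) ≈ 0.776.

0.776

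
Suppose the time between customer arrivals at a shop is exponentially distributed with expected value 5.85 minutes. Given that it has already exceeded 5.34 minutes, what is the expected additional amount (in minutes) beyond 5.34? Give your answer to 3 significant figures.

The rate is λ = 1/5.85 = 0.17094 per minute.
By memorylessness, the remaining amount past any threshold is again Exp(λ) with mean 1/λ = 5.85 minutes.

5.85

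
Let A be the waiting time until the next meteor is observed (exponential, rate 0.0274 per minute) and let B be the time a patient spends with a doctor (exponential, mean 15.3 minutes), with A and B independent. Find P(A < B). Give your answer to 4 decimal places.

0.2954

λ_1 = 0.0274, λ_2 = 1/15.3 = 0.0653595.
For independent exponentials, P(A < B) = λ_1/(λ_1+λ_2) = 0.0274/0.0927595 ≈ 0.2954.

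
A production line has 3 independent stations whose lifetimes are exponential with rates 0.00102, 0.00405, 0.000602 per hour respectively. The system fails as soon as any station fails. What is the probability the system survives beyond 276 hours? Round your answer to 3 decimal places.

The time to first failure is exponential with rate Σλ = 0.00102 + 0.00405 + 0.000602 = 0.005672.
P(min > 276) = e^(−0.005672·276) = e^(−1.5655) ≈ 0.209.

0.209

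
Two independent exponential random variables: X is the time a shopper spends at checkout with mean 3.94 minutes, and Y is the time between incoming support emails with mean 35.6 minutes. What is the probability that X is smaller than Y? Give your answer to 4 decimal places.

λ_1 = 1/3.94 = 0.253807, λ_2 = 1/35.6 = 0.0280899.
For independent exponentials, P(X < Y) = λ_1/(λ_1+λ_2) = 0.253807/0.281897 ≈ 0.9004.

0.9004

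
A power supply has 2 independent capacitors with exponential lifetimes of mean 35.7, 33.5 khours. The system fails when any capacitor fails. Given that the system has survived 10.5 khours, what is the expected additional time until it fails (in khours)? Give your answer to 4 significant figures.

17.28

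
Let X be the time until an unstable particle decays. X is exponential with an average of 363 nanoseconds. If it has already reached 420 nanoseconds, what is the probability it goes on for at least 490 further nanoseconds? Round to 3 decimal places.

0.259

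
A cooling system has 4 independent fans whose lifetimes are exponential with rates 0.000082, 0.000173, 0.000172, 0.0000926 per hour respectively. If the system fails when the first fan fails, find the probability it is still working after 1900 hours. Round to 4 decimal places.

The time to first failure is exponential with rate Σλ = 0.000082 + 0.000173 + 0.000172 + 0.0000926 = 0.0005196.
P(min > 1900) = e^(−0.0005196·1900) = e^(−0.98724) ≈ 0.3726.

0.3726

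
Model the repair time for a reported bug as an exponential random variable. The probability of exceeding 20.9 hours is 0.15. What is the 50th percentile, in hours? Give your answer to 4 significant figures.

e^(−λ·20.9) = 0.15 ⇒ λ = −ln(0.15)/20.9 = 0.0907713.
50th percentile: 1 − e^(−λt) = 0.5, t = −ln(0.5)/λ = 7.63619 hours.

7.636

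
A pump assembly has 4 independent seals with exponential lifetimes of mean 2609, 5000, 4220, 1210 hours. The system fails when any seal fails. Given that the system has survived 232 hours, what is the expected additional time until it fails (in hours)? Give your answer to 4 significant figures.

607.3

First-failure rate Σλ = 1/2609 + 1/5000 + 1/4220 + 1/1210 = 0.0016467.
By memorylessness the expected residual is 1/Σλ = 607.275 hours, regardless of the 232 already elapsed.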